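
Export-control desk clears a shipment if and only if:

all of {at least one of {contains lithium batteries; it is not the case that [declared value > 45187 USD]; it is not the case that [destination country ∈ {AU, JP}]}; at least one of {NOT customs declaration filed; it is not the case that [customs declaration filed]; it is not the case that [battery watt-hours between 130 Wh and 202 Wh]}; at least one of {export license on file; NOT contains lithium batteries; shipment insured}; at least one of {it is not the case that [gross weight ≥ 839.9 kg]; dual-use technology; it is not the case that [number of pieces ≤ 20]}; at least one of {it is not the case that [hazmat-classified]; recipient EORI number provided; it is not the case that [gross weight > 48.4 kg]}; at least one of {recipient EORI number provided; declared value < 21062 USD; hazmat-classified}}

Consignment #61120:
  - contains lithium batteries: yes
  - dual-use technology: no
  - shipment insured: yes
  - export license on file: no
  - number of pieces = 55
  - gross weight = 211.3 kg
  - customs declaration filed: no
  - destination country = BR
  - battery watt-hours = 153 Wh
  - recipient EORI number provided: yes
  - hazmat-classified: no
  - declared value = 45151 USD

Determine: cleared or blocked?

Cleared

Atomic conditions:
  contains lithium batteries: yes → true
  declared value > 45187 USD: 45151 > 45187 is false
  destination country ∈ {AU, JP}: BR is not in the set → false
  NOT customs declaration filed: no → true
  customs declaration filed: no → false
  battery watt-hours between 130 Wh and 202 Wh: 153 in [130, 202] is true
  export license on file: no → false
  NOT contains lithium batteries: yes → false
  shipment insured: yes → true
  gross weight ≥ 839.9 kg: 211.3 ≥ 839.9 is false
  dual-use technology: no → false
  number of pieces ≤ 20: 55 ≤ 20 is false
  hazmat-classified: no → false
  recipient EORI number provided: yes → true
  gross weight > 48.4 kg: 211.3 > 48.4 is true
  declared value < 21062 USD: 45151 < 21062 is false
Combine:
[1.2] NOT false = true
[1.3] NOT false = true
[1] true OR true OR true = true
[2.2] NOT false = true
[2.3] NOT true = false
[2] true OR true OR false = true
[3] false OR false OR true = true
[4.1] NOT false = true
[4.3] NOT false = true
[4] true OR false OR true = true
[5.1] NOT false = true
[5.3] NOT true = false
[5] true OR true OR false = true
[6] true OR false OR false = true
[root] true AND true AND true AND true AND true AND true = true
Overall: true → cleared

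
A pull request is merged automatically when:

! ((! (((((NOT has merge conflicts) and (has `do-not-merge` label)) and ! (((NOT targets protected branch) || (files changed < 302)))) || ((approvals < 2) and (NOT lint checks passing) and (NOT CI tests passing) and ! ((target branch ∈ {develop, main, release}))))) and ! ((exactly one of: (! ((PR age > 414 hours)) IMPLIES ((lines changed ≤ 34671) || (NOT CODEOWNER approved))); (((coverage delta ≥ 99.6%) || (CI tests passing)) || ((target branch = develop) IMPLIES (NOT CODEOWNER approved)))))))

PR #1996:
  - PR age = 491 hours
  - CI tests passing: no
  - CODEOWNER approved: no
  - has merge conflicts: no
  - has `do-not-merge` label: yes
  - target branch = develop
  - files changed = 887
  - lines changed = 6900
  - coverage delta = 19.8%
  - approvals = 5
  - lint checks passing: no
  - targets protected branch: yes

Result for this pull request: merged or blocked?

Merged

Atomic conditions:
  NOT has merge conflicts: no → true
  has `do-not-merge` label: yes → true
  NOT targets protected branch: yes → false
  files changed < 302: 887 < 302 is false
  approvals < 2: 5 < 2 is false
  NOT lint checks passing: no → true
  NOT CI tests passing: no → true
  target branch ∈ {develop, main, release}: develop is in the set → true
  PR age > 414 hours: 491 > 414 is true
  lines changed ≤ 34671: 6900 ≤ 34671 is true
  NOT CODEOWNER approved: no → true
  coverage delta ≥ 99.6%: 19.8 ≥ 99.6 is false
  CI tests passing: no → false
  target branch = develop: develop == develop is true
Combine:
[1.1.1.1.1] true AND true = true
[1.1.1.1.2.1] false OR false = false
[1.1.1.1.2] NOT false = true
[1.1.1.1] true AND true = true
[1.1.1.2.4] NOT true = false
[1.1.1.2] false AND true AND true AND false = false
[1.1.1] true OR false = true
[1.1] NOT true = false
[1.2.1.1.1] NOT true = false
[1.2.1.1.2] true OR true = true
[1.2.1.1] false → true (antecedent false ⇒ implication holds) = true
[1.2.1.2.1] false OR false = false
[1.2.1.2.2] true → true = true
[1.2.1.2] false OR true = true
[1.2.1] exactly-one(true, true) = false
[1.2] NOT false = true
[1] false AND true = false
[root] NOT false = true
Overall: true → merged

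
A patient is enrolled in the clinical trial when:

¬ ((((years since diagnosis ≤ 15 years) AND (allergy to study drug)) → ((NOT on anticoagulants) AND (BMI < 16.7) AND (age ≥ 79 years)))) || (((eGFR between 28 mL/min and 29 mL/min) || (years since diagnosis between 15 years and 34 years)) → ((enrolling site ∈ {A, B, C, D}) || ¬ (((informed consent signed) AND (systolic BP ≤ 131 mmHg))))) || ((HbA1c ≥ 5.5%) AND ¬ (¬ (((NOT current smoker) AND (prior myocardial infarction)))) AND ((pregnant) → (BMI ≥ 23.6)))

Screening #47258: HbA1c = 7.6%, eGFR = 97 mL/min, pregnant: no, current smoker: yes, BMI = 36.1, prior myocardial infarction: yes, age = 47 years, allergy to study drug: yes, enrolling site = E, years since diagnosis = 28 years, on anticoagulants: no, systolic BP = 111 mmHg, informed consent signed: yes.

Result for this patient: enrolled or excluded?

Excluded

Atomic conditions:
  years since diagnosis ≤ 15 years: 28 ≤ 15 is false
  allergy to study drug: yes → true
  NOT on anticoagulants: no → true
  BMI < 16.7: 36.1 < 16.7 is false
  age ≥ 79 years: 47 ≥ 79 is false
  eGFR between 28 mL/min and 29 mL/min: 97 in [28, 29] is false
  years since diagnosis between 15 years and 34 years: 28 in [15, 34] is true
  enrolling site ∈ {A, B, C, D}: E is not in the set → false
  informed consent signed: yes → true
  systolic BP ≤ 131 mmHg: 111 ≤ 131 is true
  HbA1c ≥ 5.5%: 7.6 ≥ 5.5 is true
  NOT current smoker: yes → false
  prior myocardial infarction: yes → true
  pregnant: no → false
  BMI ≥ 23.6: 36.1 ≥ 23.6 is true
Combine:
[1.1.1] false AND true = false
[1.1.2] true AND false AND false = false
[1.1] false → false (antecedent false ⇒ implication holds) = true
[1] NOT true = false
[2.1] false OR true = true
[2.2.2.1] true AND true = true
[2.2.2] NOT true = false
[2.2] false OR false = false
[2] true → false = false
[3.2.1.1] false AND true = false
[3.2.1] NOT false = true
[3.2] NOT true = false
[3.3] false → true (antecedent false ⇒ implication holds) = true
[3] true AND false AND true = false
[root] false OR false OR false = false
Overall: false → excluded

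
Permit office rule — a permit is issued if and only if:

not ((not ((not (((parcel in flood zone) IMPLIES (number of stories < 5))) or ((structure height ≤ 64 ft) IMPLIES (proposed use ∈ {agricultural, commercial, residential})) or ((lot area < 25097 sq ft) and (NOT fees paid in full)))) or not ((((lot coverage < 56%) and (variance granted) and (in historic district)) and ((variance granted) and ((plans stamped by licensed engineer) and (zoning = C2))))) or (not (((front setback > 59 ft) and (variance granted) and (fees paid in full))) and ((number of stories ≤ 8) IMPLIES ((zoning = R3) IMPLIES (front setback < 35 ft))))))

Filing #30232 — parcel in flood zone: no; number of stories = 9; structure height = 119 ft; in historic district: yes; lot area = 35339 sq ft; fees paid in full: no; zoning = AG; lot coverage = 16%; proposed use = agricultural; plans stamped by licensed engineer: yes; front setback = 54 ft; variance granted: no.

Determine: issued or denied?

Atomic conditions:
  parcel in flood zone: no → false
  number of stories < 5: 9 < 5 is false
  structure height ≤ 64 ft: 119 ≤ 64 is false
  proposed use ∈ {agricultural, commercial, residential}: agricultural is in the set → true
  lot area < 25097 sq ft: 35339 < 25097 is false
  NOT fees paid in full: no → true
  lot coverage < 56%: 16 < 56 is true
  variance granted: no → false
  in historic district: yes → true
  plans stamped by licensed engineer: yes → true
  zoning = C2: AG == C2 is false
  front setback > 59 ft: 54 > 59 is false
  fees paid in full: no → false
  number of stories ≤ 8: 9 ≤ 8 is false
  zoning = R3: AG == R3 is false
  front setback < 35 ft: 54 < 35 is false
Combine:
[1.1.1.1.1] false → false (antecedent false ⇒ implication holds) = true
[1.1.1.1] NOT true = false
[1.1.1.2] false → true (antecedent false ⇒ implication holds) = true
[1.1.1.3] false AND true = false
[1.1.1] false OR true OR false = true
[1.1] NOT true = false
[1.2.1.1] true AND false AND true = false
[1.2.1.2.2] true AND false = false
[1.2.1.2] false AND false = false
[1.2.1] false AND false = false
[1.2] NOT false = true
[1.3.1.1] false AND false AND false = false
[1.3.1] NOT false = true
[1.3.2.2] false → false (antecedent false ⇒ implication holds) = true
[1.3.2] false → true (antecedent false ⇒ implication holds) = true
[1.3] true AND true = true
[1] false OR true OR true = true
[root] NOT true = false
Overall: false → denied

Denied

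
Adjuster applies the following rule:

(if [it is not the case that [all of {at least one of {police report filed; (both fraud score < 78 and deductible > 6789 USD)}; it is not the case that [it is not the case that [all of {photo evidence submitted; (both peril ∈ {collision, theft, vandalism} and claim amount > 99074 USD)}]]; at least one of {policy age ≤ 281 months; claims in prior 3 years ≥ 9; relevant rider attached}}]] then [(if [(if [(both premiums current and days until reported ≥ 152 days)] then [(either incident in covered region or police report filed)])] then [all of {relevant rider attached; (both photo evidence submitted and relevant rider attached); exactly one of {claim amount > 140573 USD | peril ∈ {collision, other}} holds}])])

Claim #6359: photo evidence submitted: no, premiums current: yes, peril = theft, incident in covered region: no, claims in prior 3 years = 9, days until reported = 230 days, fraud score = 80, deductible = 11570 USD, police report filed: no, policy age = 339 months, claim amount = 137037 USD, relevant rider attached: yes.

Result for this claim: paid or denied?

Atomic conditions:
  police report filed: no → false
  fraud score < 78: 80 < 78 is false
  deductible > 6789 USD: 11570 > 6789 is true
  photo evidence submitted: no → false
  peril ∈ {collision, theft, vandalism}: theft is in the set → true
  claim amount > 99074 USD: 137037 > 99074 is true
  policy age ≤ 281 months: 339 ≤ 281 is false
  claims in prior 3 years ≥ 9: 9 ≥ 9 is true
  relevant rider attached: yes → true
  premiums current: yes → true
  days until reported ≥ 152 days: 230 ≥ 152 is true
  incident in covered region: no → false
  claim amount > 140573 USD: 137037 > 140573 is false
  peril ∈ {collision, other}: theft is not in the set → false
Combine:
[1.1.1.2] false AND true = false
[1.1.1] false OR false = false
[1.1.2.1.1.2] true AND true = true
[1.1.2.1.1] false AND true = false
[1.1.2.1] NOT false = true
[1.1.2] NOT true = false
[1.1.3] false OR true OR true = true
[1.1] false AND false AND true = false
[1] NOT false = true
[2.1.1] true AND true = true
[2.1.2] false OR false = false
[2.1] true → false = false
[2.2.2] false AND true = false
[2.2.3] exactly-one(false, false) = false
[2.2] true AND false AND false = false
[2] false → false (antecedent false ⇒ implication holds) = true
[root] true → true = true
Overall: true → paid

Paid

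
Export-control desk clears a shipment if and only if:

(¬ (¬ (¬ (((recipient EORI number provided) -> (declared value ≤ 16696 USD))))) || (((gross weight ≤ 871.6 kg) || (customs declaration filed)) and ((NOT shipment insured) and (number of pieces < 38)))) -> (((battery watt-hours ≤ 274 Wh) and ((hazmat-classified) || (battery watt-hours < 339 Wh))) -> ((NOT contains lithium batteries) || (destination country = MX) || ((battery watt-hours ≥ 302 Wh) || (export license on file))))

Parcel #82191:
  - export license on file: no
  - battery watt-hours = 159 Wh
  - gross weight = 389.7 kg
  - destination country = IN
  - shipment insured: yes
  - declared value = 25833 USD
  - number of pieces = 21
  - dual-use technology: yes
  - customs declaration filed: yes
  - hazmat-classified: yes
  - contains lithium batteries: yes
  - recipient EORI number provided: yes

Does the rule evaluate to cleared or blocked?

Atomic conditions:
  recipient EORI number provided: yes → true
  declared value ≤ 16696 USD: 25833 ≤ 16696 is false
  gross weight ≤ 871.6 kg: 389.7 ≤ 871.6 is true
  customs declaration filed: yes → true
  NOT shipment insured: yes → false
  number of pieces < 38: 21 < 38 is true
  battery watt-hours ≤ 274 Wh: 159 ≤ 274 is true
  hazmat-classified: yes → true
  battery watt-hours < 339 Wh: 159 < 339 is true
  NOT contains lithium batteries: yes → false
  destination country = MX: IN == MX is false
  battery watt-hours ≥ 302 Wh: 159 ≥ 302 is false
  export license on file: no → false
Combine:
[1.1.1.1.1] true → false = false
[1.1.1.1] NOT false = true
[1.1.1] NOT true = false
[1.1] NOT false = true
[1.2.1] true OR true = true
[1.2.2] false AND true = false
[1.2] true AND false = false
[1] true OR false = true
[2.1.2] true OR true = true
[2.1] true AND true = true
[2.2.3] false OR false = false
[2.2] false OR false OR false = false
[2] true → false = false
[root] true → false = false
Overall: false → blocked

Blocked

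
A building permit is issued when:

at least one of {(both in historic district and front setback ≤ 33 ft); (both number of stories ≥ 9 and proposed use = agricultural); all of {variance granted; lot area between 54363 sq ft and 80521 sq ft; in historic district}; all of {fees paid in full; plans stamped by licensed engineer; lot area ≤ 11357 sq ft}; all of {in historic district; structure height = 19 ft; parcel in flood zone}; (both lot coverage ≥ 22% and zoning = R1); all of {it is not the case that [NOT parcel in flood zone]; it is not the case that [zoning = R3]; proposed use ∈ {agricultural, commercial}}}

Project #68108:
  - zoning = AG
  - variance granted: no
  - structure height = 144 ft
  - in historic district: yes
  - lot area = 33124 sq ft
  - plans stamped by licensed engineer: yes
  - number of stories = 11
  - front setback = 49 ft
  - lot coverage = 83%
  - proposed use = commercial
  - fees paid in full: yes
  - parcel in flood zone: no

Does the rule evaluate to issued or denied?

Atomic conditions:
  in historic district: yes → true
  front setback ≤ 33 ft: 49 ≤ 33 is false
  number of stories ≥ 9: 11 ≥ 9 is true
  proposed use = agricultural: commercial == agricultural is false
  variance granted: no → false
  lot area between 54363 sq ft and 80521 sq ft: 33124 in [54363, 80521] is false
  fees paid in full: yes → true
  plans stamped by licensed engineer: yes → true
  lot area ≤ 11357 sq ft: 33124 ≤ 11357 is false
  structure height = 19 ft: 144 == 19 is false
  parcel in flood zone: no → false
  lot coverage ≥ 22%: 83 ≥ 22 is true
  zoning = R1: AG == R1 is false
  NOT parcel in flood zone: no → true
  zoning = R3: AG == R3 is false
  proposed use ∈ {agricultural, commercial}: commercial is in the set → true
Combine:
[1] true AND false = false
[2] true AND false = false
[3] false AND false AND true = false
[4] true AND true AND false = false
[5] true AND false AND false = false
[6] true AND false = false
[7.1] NOT true = false
[7.2] NOT false = true
[7] false AND true AND true = false
[root] false OR false OR false OR false OR false OR false OR false = false
Overall: false → denied

Denied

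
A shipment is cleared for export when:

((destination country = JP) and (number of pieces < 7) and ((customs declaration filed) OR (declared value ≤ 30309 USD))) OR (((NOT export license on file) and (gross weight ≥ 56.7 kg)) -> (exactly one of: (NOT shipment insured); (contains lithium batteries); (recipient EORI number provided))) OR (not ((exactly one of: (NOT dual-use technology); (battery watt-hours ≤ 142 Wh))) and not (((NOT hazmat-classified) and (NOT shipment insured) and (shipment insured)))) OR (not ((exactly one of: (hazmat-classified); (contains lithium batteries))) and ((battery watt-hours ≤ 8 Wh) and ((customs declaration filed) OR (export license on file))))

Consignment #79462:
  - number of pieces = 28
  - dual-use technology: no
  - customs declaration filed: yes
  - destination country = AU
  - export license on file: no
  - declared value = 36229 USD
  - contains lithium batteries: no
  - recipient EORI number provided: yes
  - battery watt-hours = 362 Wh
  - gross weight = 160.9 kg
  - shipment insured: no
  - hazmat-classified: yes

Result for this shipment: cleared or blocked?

Blocked

Atomic conditions:
  destination country = JP: AU == JP is false
  number of pieces < 7: 28 < 7 is false
  customs declaration filed: yes → true
  declared value ≤ 30309 USD: 36229 ≤ 30309 is false
  NOT export license on file: no → true
  gross weight ≥ 56.7 kg: 160.9 ≥ 56.7 is true
  NOT shipment insured: no → true
  contains lithium batteries: no → false
  recipient EORI number provided: yes → true
  NOT dual-use technology: no → true
  battery watt-hours ≤ 142 Wh: 362 ≤ 142 is false
  NOT hazmat-classified: yes → false
  shipment insured: no → false
  hazmat-classified: yes → true
  battery watt-hours ≤ 8 Wh: 362 ≤ 8 is false
  export license on file: no → false
Combine:
[1.3] true OR false = true
[1] false AND false AND true = false
[2.1] true AND true = true
[2.2] exactly-one(true, false, true) = false
[2] true → false = false
[3.1.1] exactly-one(true, false) = true
[3.1] NOT true = false
[3.2.1] false AND true AND false = false
[3.2] NOT false = true
[3] false AND true = false
[4.1.1] exactly-one(true, false) = true
[4.1] NOT true = false
[4.2.2] true OR false = true
[4.2] false AND true = false
[4] false AND false = false
[root] false OR false OR false OR false = false
Overall: false → blocked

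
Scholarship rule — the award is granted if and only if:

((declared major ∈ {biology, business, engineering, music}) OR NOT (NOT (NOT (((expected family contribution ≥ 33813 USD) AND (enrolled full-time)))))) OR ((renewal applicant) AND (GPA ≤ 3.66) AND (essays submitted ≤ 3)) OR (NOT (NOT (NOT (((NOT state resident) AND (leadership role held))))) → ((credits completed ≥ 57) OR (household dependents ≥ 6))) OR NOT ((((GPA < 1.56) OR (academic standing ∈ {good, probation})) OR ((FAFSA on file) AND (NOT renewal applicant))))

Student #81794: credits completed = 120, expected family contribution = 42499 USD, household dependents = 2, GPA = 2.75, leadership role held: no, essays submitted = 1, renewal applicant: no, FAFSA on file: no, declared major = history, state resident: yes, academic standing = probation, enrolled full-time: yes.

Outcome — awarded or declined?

Atomic conditions:
  declared major ∈ {biology, business, engineering, music}: history is not in the set → false
  expected family contribution ≥ 33813 USD: 42499 ≥ 33813 is true
  enrolled full-time: yes → true
  renewal applicant: no → false
  GPA ≤ 3.66: 2.75 ≤ 3.66 is true
  essays submitted ≤ 3: 1 ≤ 3 is true
  NOT state resident: yes → false
  leadership role held: no → false
  credits completed ≥ 57: 120 ≥ 57 is true
  household dependents ≥ 6: 2 ≥ 6 is false
  GPA < 1.56: 2.75 < 1.56 is false
  academic standing ∈ {good, probation}: probation is in the set → true
  FAFSA on file: no → false
  NOT renewal applicant: no → true
Combine:
[1.2.1.1.1] true AND true = true
[1.2.1.1] NOT true = false
[1.2.1] NOT false = true
[1.2] NOT true = false
[1] false OR false = false
[2] false AND true AND true = false
[3.1.1.1.1] false AND false = false
[3.1.1.1] NOT false = true
[3.1.1] NOT true = false
[3.1] NOT false = true
[3.2] true OR false = true
[3] true → true = true
[4.1.1] false OR true = true
[4.1.2] false AND true = false
[4.1] true OR false = true
[4] NOT true = false
[root] false OR false OR true OR false = true
Overall: true → awarded

Awarded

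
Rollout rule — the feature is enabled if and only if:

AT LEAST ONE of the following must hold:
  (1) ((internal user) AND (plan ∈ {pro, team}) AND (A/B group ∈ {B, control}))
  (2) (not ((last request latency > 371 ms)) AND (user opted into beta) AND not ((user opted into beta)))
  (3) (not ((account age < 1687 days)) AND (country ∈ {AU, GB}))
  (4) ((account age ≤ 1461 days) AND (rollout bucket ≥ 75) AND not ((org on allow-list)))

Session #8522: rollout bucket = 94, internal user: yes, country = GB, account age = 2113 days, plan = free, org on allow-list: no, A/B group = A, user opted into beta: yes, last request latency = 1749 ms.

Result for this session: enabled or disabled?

Enabled

Atomic conditions:
  internal user: yes → true
  plan ∈ {pro, team}: free is not in the set → false
  A/B group ∈ {B, control}: A is not in the set → false
  last request latency > 371 ms: 1749 > 371 is true
  user opted into beta: yes → true
  account age < 1687 days: 2113 < 1687 is false
  country ∈ {AU, GB}: GB is in the set → true
  account age ≤ 1461 days: 2113 ≤ 1461 is false
  rollout bucket ≥ 75: 94 ≥ 75 is true
  org on allow-list: no → false
Combine:
[1] true AND false AND false = false
[2.1] NOT true = false
[2.3] NOT true = false
[2] false AND true AND false = false
[3.1] NOT false = true
[3] true AND true = true
[4.3] NOT false = true
[4] false AND true AND true = false
[root] false OR false OR true OR false = true
Overall: true → enabled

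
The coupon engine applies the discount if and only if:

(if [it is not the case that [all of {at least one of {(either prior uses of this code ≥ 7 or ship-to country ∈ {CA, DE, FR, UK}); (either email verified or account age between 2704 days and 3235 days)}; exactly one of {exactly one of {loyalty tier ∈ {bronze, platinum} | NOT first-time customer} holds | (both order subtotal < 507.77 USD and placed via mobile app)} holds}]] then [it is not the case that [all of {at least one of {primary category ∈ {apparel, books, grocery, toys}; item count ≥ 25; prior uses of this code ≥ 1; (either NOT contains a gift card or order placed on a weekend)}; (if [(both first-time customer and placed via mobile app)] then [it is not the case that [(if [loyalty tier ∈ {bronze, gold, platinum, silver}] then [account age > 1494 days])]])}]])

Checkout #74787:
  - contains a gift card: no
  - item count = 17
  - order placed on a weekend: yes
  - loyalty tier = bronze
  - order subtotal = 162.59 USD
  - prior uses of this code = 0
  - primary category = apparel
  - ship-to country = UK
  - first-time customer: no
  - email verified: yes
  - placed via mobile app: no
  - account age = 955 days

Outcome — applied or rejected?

Rejected

Atomic conditions:
  prior uses of this code ≥ 7: 0 ≥ 7 is false
  ship-to country ∈ {CA, DE, FR, UK}: UK is in the set → true
  email verified: yes → true
  account age between 2704 days and 3235 days: 955 in [2704, 3235] is false
  loyalty tier ∈ {bronze, platinum}: bronze is in the set → true
  NOT first-time customer: no → true
  order subtotal < 507.77 USD: 162.59 < 507.77 is true
  placed via mobile app: no → false
  primary category ∈ {apparel, books, grocery, toys}: apparel is in the set → true
  item count ≥ 25: 17 ≥ 25 is false
  prior uses of this code ≥ 1: 0 ≥ 1 is false
  NOT contains a gift card: no → true
  order placed on a weekend: yes → true
  first-time customer: no → false
  loyalty tier ∈ {bronze, gold, platinum, silver}: bronze is in the set → true
  account age > 1494 days: 955 > 1494 is false
Combine:
[1.1.1.1] false OR true = true
[1.1.1.2] true OR false = true
[1.1.1] true OR true = true
[1.1.2.1] exactly-one(true, true) = false
[1.1.2.2] true AND false = false
[1.1.2] exactly-one(false, false) = false
[1.1] true AND false = false
[1] NOT false = true
[2.1.1.4] true OR true = true
[2.1.1] true OR false OR false OR true = true
[2.1.2.1] false AND false = false
[2.1.2.2.1] true → false = false
[2.1.2.2] NOT false = true
[2.1.2] false → true (antecedent false ⇒ implication holds) = true
[2.1] true AND true = true
[2] NOT true = false
[root] true → false = false
Overall: false → rejected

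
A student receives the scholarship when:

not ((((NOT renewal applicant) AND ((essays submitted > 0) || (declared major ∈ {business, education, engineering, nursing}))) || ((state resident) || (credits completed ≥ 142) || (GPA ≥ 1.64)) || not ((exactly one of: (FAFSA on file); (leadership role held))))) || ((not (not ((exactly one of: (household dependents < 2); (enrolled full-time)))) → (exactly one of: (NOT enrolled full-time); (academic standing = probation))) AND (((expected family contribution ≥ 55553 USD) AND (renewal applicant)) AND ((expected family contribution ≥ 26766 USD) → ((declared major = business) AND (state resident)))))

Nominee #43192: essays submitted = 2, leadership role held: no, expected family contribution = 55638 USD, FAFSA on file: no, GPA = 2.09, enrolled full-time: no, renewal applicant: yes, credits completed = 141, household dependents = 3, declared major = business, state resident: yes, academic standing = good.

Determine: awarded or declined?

Awarded

Atomic conditions:
  NOT renewal applicant: yes → false
  essays submitted > 0: 2 > 0 is true
  declared major ∈ {business, education, engineering, nursing}: business is in the set → true
  state resident: yes → true
  credits completed ≥ 142: 141 ≥ 142 is false
  GPA ≥ 1.64: 2.09 ≥ 1.64 is true
  FAFSA on file: no → false
  leadership role held: no → false
  household dependents < 2: 3 < 2 is false
  enrolled full-time: no → false
  NOT enrolled full-time: no → true
  academic standing = probation: good == probation is false
  expected family contribution ≥ 55553 USD: 55638 ≥ 55553 is true
  renewal applicant: yes → true
  expected family contribution ≥ 26766 USD: 55638 ≥ 26766 is true
  declared major = business: business == business is true
Combine:
[1.1.1.2] true OR true = true
[1.1.1] false AND true = false
[1.1.2] true OR false OR true = true
[1.1.3.1] exactly-one(false, false) = false
[1.1.3] NOT false = true
[1.1] false OR true OR true = true
[1] NOT true = false
[2.1.1.1.1] exactly-one(false, false) = false
[2.1.1.1] NOT false = true
[2.1.1] NOT true = false
[2.1.2] exactly-one(true, false) = true
[2.1] false → true (antecedent false ⇒ implication holds) = true
[2.2.1] true AND true = true
[2.2.2.2] true AND true = true
[2.2.2] true → true = true
[2.2] true AND true = true
[2] true AND true = true
[root] false OR true = true
Overall: true → awarded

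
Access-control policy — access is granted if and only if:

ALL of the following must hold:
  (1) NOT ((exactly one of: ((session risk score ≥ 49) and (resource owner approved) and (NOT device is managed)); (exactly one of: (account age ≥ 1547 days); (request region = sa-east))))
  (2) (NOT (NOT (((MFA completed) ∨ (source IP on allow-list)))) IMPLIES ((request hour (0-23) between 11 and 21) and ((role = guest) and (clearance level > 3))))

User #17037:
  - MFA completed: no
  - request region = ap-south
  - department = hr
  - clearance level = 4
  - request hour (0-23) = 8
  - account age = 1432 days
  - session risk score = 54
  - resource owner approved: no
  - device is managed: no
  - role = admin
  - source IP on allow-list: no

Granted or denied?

Granted

Atomic conditions:
  session risk score ≥ 49: 54 ≥ 49 is true
  resource owner approved: no → false
  NOT device is managed: no → true
  account age ≥ 1547 days: 1432 ≥ 1547 is false
  request region = sa-east: ap-south == sa-east is false
  MFA completed: no → false
  source IP on allow-list: no → false
  request hour (0-23) between 11 and 21: 8 in [11, 21] is false
  role = guest: admin == guest is false
  clearance level > 3: 4 > 3 is true
Combine:
[1.1.1] true AND false AND true = false
[1.1.2] exactly-one(false, false) = false
[1.1] exactly-one(false, false) = false
[1] NOT false = true
[2.1.1.1] false OR false = false
[2.1.1] NOT false = true
[2.1] NOT true = false
[2.2.2] false AND true = false
[2.2] false AND false = false
[2] false → false (antecedent false ⇒ implication holds) = true
[root] true AND true = true
Overall: true → granted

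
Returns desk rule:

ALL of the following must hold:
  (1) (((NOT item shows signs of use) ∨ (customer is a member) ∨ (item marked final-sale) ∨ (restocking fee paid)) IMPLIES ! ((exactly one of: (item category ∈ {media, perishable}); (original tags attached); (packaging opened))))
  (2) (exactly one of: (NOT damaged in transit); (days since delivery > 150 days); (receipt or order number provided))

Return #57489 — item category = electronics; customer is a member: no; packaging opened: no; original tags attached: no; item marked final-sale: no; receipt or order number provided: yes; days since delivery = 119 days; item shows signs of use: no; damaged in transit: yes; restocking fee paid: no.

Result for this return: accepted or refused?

Accepted

Atomic conditions:
  NOT item shows signs of use: no → true
  customer is a member: no → false
  item marked final-sale: no → false
  restocking fee paid: no → false
  item category ∈ {media, perishable}: electronics is not in the set → false
  original tags attached: no → false
  packaging opened: no → false
  NOT damaged in transit: yes → false
  days since delivery > 150 days: 119 > 150 is false
  receipt or order number provided: yes → true
Combine:
[1.1] true OR false OR false OR false = true
[1.2.1] exactly-one(false, false, false) = false
[1.2] NOT false = true
[1] true → true = true
[2] exactly-one(false, false, true) = true
[root] true AND true = true
Overall: true → accepted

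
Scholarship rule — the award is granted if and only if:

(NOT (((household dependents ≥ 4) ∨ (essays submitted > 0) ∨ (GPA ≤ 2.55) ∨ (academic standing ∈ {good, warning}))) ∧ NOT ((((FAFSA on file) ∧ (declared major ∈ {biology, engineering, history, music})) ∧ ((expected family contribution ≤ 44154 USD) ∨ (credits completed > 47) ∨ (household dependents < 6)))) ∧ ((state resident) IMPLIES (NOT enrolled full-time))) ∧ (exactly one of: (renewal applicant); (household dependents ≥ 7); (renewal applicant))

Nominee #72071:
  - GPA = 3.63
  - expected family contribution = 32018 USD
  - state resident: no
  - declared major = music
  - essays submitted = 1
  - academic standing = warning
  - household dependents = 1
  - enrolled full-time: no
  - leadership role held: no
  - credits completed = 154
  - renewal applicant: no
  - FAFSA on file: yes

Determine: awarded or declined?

Atomic conditions:
  household dependents ≥ 4: 1 ≥ 4 is false
  essays submitted > 0: 1 > 0 is true
  GPA ≤ 2.55: 3.63 ≤ 2.55 is false
  academic standing ∈ {good, warning}: warning is in the set → true
  FAFSA on file: yes → true
  declared major ∈ {biology, engineering, history, music}: music is in the set → true
  expected family contribution ≤ 44154 USD: 32018 ≤ 44154 is true
  credits completed > 47: 154 > 47 is true
  household dependents < 6: 1 < 6 is true
  state resident: no → false
  NOT enrolled full-time: no → true
  renewal applicant: no → false
  household dependents ≥ 7: 1 ≥ 7 is false
Combine:
[1.1.1] false OR true OR false OR true = true
[1.1] NOT true = false
[1.2.1.1] true AND true = true
[1.2.1.2] true OR true OR true = true
[1.2.1] true AND true = true
[1.2] NOT true = false
[1.3] false → true (antecedent false ⇒ implication holds) = true
[1] false AND false AND true = false
[2] exactly-one(false, false, false) = false
[root] false AND false = false
Overall: false → declined

Declined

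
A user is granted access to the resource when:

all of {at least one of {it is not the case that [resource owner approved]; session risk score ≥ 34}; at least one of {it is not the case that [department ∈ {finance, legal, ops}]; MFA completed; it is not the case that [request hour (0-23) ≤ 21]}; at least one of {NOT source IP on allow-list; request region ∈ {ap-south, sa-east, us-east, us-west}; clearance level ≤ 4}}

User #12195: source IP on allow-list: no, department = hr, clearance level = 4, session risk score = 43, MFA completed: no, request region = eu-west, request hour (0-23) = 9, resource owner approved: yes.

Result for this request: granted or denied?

Atomic conditions:
  resource owner approved: yes → true
  session risk score ≥ 34: 43 ≥ 34 is true
  department ∈ {finance, legal, ops}: hr is not in the set → false
  MFA completed: no → false
  request hour (0-23) ≤ 21: 9 ≤ 21 is true
  NOT source IP on allow-list: no → true
  request region ∈ {ap-south, sa-east, us-east, us-west}: eu-west is not in the set → false
  clearance level ≤ 4: 4 ≤ 4 is true
Combine:
[1.1] NOT true = false
[1] false OR true = true
[2.1] NOT false = true
[2.3] NOT true = false
[2] true OR false OR false = true
[3] true OR false OR true = true
[root] true AND true AND true = true
Overall: true → granted

Granted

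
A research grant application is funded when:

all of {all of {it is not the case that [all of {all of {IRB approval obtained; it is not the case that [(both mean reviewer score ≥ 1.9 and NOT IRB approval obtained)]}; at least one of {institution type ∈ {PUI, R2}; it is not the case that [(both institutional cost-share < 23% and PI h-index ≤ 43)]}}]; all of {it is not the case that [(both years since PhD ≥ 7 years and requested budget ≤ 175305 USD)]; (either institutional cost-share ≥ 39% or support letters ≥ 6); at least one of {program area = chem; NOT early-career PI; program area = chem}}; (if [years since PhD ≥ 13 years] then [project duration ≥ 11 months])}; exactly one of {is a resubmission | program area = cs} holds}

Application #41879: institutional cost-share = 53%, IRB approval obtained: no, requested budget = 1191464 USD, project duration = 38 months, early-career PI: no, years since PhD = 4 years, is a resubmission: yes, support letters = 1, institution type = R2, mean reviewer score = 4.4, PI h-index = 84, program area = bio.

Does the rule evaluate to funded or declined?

Atomic conditions:
  IRB approval obtained: no → false
  mean reviewer score ≥ 1.9: 4.4 ≥ 1.9 is true
  NOT IRB approval obtained: no → true
  institution type ∈ {PUI, R2}: R2 is in the set → true
  institutional cost-share < 23%: 53 < 23 is false
  PI h-index ≤ 43: 84 ≤ 43 is false
  years since PhD ≥ 7 years: 4 ≥ 7 is false
  requested budget ≤ 175305 USD: 1191464 ≤ 175305 is false
  institutional cost-share ≥ 39%: 53 ≥ 39 is true
  support letters ≥ 6: 1 ≥ 6 is false
  program area = chem: bio == chem is false
  NOT early-career PI: no → true
  years since PhD ≥ 13 years: 4 ≥ 13 is false
  project duration ≥ 11 months: 38 ≥ 11 is true
  is a resubmission: yes → true
  program area = cs: bio == cs is false
Combine:
[1.1.1.1.2.1] true AND true = true
[1.1.1.1.2] NOT true = false
[1.1.1.1] false AND false = false
[1.1.1.2.2.1] false AND false = false
[1.1.1.2.2] NOT false = true
[1.1.1.2] true OR true = true
[1.1.1] false AND true = false
[1.1] NOT false = true
[1.2.1.1] false AND false = false
[1.2.1] NOT false = true
[1.2.2] true OR false = true
[1.2.3] false OR true OR false = true
[1.2] true AND true AND true = true
[1.3] false → true (antecedent false ⇒ implication holds) = true
[1] true AND true AND true = true
[2] exactly-one(true, false) = true
[root] true AND true = true
Overall: true → funded

Funded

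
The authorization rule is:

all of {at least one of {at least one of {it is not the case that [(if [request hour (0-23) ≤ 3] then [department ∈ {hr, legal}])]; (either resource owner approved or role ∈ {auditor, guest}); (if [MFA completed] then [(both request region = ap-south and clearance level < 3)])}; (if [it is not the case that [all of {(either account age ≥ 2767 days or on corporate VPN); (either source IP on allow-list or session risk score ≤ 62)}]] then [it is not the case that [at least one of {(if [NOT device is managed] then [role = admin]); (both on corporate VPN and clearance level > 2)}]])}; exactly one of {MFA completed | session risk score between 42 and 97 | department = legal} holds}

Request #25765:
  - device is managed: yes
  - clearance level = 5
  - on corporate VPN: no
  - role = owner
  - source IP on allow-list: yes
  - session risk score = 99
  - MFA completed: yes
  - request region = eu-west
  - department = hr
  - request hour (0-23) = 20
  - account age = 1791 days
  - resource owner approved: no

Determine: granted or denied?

Denied

Atomic conditions:
  request hour (0-23) ≤ 3: 20 ≤ 3 is false
  department ∈ {hr, legal}: hr is in the set → true
  resource owner approved: no → false
  role ∈ {auditor, guest}: owner is not in the set → false
  MFA completed: yes → true
  request region = ap-south: eu-west == ap-south is false
  clearance level < 3: 5 < 3 is false
  account age ≥ 2767 days: 1791 ≥ 2767 is false
  on corporate VPN: no → false
  source IP on allow-list: yes → true
  session risk score ≤ 62: 99 ≤ 62 is false
  NOT device is managed: yes → false
  role = admin: owner == admin is false
  clearance level > 2: 5 > 2 is true
  session risk score between 42 and 97: 99 in [42, 97] is false
  department = legal: hr == legal is false
Combine:
[1.1.1.1] false → true (antecedent false ⇒ implication holds) = true
[1.1.1] NOT true = false
[1.1.2] false OR false = false
[1.1.3.2] false AND false = false
[1.1.3] true → false = false
[1.1] false OR false OR false = false
[1.2.1.1.1] false OR false = false
[1.2.1.1.2] true OR false = true
[1.2.1.1] false AND true = false
[1.2.1] NOT false = true
[1.2.2.1.1] false → false (antecedent false ⇒ implication holds) = true
[1.2.2.1.2] false AND true = false
[1.2.2.1] true OR false = true
[1.2.2] NOT true = false
[1.2] true → false = false
[1] false OR false = false
[2] exactly-one(true, false, false) = true
[root] false AND true = false
Overall: false → denied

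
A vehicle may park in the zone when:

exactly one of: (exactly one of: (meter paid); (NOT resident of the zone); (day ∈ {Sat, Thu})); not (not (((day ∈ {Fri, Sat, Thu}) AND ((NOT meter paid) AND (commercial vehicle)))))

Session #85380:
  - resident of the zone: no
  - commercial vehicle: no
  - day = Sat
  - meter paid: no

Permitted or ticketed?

Ticketed

Atomic conditions:
  meter paid: no → false
  NOT resident of the zone: no → true
  day ∈ {Sat, Thu}: Sat is in the set → true
  day ∈ {Fri, Sat, Thu}: Sat is in the set → true
  NOT meter paid: no → true
  commercial vehicle: no → false
Combine:
[1] exactly-one(false, true, true) = false
[2.1.1.2] true AND false = false
[2.1.1] true AND false = false
[2.1] NOT false = true
[2] NOT true = false
[root] exactly-one(false, false) = false
Overall: false → ticketed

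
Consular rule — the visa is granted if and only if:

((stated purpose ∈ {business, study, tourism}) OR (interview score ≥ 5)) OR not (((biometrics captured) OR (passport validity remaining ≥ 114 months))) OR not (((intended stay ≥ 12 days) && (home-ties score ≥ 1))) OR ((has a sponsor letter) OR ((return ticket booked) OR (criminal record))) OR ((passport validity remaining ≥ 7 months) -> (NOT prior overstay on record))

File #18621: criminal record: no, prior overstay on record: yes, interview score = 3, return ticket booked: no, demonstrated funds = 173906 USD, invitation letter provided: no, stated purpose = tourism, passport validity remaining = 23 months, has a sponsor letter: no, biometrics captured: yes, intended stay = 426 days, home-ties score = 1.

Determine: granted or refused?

Atomic conditions:
  stated purpose ∈ {business, study, tourism}: tourism is in the set → true
  interview score ≥ 5: 3 ≥ 5 is false
  biometrics captured: yes → true
  passport validity remaining ≥ 114 months: 23 ≥ 114 is false
  intended stay ≥ 12 days: 426 ≥ 12 is true
  home-ties score ≥ 1: 1 ≥ 1 is true
  has a sponsor letter: no → false
  return ticket booked: no → false
  criminal record: no → false
  passport validity remaining ≥ 7 months: 23 ≥ 7 is true
  NOT prior overstay on record: yes → false
Combine:
[1] true OR false = true
[2.1] true OR false = true
[2] NOT true = false
[3.1] true AND true = true
[3] NOT true = false
[4.2] false OR false = false
[4] false OR false = false
[5] true → false = false
[root] true OR false OR false OR false OR false = true
Overall: true → granted

Granted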